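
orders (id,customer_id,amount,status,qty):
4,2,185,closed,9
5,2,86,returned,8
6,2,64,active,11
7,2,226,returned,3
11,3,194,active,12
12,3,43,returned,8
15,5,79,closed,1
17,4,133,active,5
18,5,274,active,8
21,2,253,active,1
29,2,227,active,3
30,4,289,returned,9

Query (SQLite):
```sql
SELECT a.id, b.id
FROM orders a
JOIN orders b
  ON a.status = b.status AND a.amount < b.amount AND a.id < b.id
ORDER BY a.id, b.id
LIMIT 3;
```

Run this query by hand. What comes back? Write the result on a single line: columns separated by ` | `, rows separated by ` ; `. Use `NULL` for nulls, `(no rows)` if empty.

Pairs (a,b) with same status, a.amount < b.amount, a.id < b.id.
status groups: active:{6,11,17,18,21,29} closed:{4,15} returned:{5,7,12,30}
Ordered by (a.id, b.id); first 3.

5 | 7 ; 5 | 30 ; 6 | 11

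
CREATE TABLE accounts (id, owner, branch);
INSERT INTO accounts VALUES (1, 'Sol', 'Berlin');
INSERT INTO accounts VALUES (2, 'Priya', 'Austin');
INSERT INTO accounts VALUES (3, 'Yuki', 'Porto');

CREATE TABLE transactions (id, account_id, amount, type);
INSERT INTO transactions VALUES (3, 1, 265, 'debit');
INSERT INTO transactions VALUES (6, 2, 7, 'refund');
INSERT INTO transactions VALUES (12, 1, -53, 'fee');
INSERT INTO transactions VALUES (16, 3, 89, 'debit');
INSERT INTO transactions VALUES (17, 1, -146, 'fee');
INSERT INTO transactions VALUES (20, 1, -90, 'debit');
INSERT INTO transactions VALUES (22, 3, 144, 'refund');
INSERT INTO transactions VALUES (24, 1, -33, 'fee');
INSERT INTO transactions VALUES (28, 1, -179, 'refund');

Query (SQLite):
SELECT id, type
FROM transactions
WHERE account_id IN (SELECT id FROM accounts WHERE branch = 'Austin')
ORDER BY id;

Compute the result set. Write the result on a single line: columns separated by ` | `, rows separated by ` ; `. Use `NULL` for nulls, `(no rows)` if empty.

Inner query: accounts.id where branch = 'Austin'.
Outer: keep transactions rows whose account_id is in that set.
Inner query → {2}

6 | refund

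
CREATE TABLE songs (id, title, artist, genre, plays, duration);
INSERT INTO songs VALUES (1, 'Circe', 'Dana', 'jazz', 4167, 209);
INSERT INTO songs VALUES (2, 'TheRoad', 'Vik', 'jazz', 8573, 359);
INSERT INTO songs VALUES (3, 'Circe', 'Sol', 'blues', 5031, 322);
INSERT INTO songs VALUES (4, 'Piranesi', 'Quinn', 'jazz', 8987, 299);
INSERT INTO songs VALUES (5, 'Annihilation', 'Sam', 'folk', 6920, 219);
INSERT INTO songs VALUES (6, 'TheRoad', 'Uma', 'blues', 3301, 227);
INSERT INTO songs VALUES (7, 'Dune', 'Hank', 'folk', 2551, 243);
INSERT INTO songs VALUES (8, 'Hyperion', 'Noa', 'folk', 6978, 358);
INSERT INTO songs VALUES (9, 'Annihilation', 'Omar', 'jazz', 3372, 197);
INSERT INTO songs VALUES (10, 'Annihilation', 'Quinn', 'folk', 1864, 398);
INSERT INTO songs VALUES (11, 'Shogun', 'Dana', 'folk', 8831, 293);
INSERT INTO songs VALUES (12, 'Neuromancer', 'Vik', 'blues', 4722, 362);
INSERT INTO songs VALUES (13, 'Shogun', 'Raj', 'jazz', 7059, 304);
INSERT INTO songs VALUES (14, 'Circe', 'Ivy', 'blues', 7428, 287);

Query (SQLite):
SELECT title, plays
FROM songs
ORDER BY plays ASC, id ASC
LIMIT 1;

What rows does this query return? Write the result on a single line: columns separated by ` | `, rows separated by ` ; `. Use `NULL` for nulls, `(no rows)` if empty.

Annihilation | 1864

Sort by plays asc, tiebreak id asc: (1864, id=10), (2551, id=7), (3301, id=6), (3372, id=9) …. Take first 1.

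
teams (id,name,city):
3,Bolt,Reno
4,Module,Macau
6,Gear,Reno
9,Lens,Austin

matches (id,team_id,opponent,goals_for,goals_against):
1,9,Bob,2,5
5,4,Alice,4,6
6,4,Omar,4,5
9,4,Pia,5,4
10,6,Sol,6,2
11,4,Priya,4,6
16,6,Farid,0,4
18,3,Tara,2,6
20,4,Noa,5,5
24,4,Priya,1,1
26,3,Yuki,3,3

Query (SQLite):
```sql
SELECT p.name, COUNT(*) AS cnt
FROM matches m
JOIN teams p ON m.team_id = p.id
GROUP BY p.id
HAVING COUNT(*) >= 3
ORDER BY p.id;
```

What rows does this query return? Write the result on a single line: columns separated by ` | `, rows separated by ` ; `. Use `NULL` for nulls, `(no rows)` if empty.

Module | 6

Join each matches row to its teams via team_id.
Group joined rows by teams.id; compute COUNT(*) per group.
HAVING: keep groups with count ≥ 3.
  3: ids {18, 26} → COUNT(*)=2
  4: ids {5, 6, 9, 11, 20, 24} → COUNT(*)=6
  6: ids {10, 16} → COUNT(*)=2
  9: ids {1} → COUNT(*)=1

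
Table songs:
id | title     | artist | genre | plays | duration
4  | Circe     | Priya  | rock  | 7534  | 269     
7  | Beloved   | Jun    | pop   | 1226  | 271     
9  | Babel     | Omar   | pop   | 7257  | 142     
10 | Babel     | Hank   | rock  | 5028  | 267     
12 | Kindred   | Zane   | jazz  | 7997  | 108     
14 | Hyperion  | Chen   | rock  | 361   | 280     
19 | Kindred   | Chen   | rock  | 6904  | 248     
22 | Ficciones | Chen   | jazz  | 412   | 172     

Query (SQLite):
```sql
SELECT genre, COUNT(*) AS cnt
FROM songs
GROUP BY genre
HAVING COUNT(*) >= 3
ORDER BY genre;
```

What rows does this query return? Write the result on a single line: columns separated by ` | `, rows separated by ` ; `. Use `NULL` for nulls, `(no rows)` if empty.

rock | 4

Partition songs by genre; compute COUNT(*) within each group.
HAVING: keep groups with count ≥ 3.
  jazz: ids {12, 22} → COUNT(*)=2
  pop: ids {7, 9} → COUNT(*)=2
  rock: ids {4, 10, 14, 19} → COUNT(*)=4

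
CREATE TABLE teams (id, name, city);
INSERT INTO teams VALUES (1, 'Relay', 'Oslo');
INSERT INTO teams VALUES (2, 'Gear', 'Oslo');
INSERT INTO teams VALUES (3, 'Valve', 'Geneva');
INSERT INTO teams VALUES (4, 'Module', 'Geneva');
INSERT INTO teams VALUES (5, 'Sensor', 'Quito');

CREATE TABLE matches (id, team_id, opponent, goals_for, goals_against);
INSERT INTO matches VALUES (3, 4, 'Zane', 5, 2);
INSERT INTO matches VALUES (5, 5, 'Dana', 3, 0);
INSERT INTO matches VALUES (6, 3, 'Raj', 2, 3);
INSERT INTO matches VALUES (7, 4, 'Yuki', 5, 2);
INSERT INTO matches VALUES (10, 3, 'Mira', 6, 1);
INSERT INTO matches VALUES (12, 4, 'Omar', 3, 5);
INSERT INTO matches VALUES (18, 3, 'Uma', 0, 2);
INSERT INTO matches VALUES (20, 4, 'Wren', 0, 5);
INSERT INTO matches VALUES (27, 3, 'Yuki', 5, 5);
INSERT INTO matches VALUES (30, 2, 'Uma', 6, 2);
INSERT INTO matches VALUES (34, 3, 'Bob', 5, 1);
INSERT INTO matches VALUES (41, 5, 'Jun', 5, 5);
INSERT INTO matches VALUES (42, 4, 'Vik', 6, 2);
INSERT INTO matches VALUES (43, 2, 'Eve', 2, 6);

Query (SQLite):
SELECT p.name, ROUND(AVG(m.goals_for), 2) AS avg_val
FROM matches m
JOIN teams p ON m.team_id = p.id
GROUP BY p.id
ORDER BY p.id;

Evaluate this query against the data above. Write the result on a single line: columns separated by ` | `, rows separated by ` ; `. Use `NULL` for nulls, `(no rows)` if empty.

Join each matches row to its teams via team_id.
Group joined rows by teams.id; compute ROUND(AVG(m.goals_for), 2) per group.
  2: ids {30, 43} → ROUND(AVG(m.goals_for), 2)=4
  3: ids {6, 10, 18, 27, 34} → ROUND(AVG(m.goals_for), 2)=3.6
  4: ids {3, 7, 12, 20, 42} → ROUND(AVG(m.goals_for), 2)=3.8
  5: ids {5, 41} → ROUND(AVG(m.goals_for), 2)=4

Gear | 4 ; Valve | 3.6 ; Module | 3.8 ; Sensor | 4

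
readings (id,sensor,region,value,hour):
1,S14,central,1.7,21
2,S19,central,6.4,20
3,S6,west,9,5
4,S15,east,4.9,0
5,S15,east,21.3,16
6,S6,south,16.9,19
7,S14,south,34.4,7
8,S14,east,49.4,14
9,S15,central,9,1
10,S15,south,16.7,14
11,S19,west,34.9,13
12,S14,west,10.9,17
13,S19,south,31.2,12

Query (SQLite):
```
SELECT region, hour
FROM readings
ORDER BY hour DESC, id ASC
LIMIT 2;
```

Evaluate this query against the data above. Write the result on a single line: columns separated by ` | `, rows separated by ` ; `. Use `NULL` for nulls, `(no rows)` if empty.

central | 21 ; central | 20

Sort by hour desc, tiebreak id asc: (21, id=1), (20, id=2), (19, id=6), (17, id=12), (16, id=5) …. Take first 2.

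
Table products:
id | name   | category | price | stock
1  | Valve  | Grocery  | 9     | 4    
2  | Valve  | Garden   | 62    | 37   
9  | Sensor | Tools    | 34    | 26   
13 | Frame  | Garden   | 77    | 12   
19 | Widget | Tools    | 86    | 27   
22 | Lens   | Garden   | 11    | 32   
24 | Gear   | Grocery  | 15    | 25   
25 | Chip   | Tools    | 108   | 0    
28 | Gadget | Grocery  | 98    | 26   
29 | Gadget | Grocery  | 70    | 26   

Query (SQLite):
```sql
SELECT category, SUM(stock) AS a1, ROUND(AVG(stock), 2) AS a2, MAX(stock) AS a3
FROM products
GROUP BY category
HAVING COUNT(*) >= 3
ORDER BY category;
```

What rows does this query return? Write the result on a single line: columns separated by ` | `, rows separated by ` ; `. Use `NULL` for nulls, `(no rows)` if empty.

Garden | 81 | 27 | 37 ; Grocery | 81 | 20.25 | 26 ; Tools | 53 | 17.67 | 27

Group products by category.
Per group compute: SUM(stock), ROUND(AVG(stock), 2), MAX(stock).
HAVING: drop groups with fewer than 3 rows.
  Garden: ids {2, 13, 22} → SUM(stock)=81, ROUND(AVG(stock), 2)=27, MAX(stock)=37
  Grocery: ids {1, 24, 28, 29} → SUM(stock)=81, ROUND(AVG(stock), 2)=20.25, MAX(stock)=26
  Tools: ids {9, 19, 25} → SUM(stock)=53, ROUND(AVG(stock), 2)=17.67, MAX(stock)=27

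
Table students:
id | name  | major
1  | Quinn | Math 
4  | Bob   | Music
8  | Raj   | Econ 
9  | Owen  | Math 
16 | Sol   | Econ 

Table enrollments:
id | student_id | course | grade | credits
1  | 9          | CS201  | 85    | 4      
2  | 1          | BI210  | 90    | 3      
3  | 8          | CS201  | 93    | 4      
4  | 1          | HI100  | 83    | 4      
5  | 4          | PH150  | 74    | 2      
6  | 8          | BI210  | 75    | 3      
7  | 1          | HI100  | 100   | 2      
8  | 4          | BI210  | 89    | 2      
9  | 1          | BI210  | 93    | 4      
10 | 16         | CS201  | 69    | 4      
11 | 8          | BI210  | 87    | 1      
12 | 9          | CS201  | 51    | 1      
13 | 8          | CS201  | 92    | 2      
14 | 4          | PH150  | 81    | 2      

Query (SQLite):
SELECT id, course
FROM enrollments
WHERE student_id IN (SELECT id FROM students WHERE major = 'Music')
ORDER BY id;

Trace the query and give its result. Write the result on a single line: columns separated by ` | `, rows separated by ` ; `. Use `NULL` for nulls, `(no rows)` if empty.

5 | PH150 ; 8 | BI210 ; 14 | PH150

Inner query: students.id where major = 'Music'.
Outer: keep enrollments rows whose student_id is in that set.
Inner query → {4}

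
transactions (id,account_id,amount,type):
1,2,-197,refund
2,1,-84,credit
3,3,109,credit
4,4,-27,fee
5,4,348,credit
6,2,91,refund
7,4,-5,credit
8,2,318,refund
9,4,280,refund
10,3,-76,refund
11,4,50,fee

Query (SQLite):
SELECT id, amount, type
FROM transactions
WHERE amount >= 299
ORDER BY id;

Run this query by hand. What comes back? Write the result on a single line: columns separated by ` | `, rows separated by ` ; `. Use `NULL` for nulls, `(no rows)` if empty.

amount >= 299: ids {5, 8}

5 | 348 | credit ; 8 | 318 | refund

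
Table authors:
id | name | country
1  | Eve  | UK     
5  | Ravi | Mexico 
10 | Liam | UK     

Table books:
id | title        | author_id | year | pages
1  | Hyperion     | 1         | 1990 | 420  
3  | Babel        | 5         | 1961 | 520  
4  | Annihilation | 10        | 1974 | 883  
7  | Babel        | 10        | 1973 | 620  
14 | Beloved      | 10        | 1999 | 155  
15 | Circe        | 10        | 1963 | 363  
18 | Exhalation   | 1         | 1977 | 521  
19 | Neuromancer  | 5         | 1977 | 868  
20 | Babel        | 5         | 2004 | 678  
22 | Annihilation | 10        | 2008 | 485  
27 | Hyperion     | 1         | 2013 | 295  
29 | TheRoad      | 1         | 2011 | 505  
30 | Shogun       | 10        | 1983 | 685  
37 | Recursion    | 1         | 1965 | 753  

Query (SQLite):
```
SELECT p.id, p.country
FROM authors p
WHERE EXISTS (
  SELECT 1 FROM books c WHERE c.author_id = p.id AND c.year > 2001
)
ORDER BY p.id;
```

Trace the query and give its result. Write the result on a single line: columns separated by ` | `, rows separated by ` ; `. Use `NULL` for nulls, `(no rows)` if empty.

For each authors row, check whether any books with matching author_id has year > 2001.
Keep rows where that is true.

1 | UK ; 5 | Mexico ; 10 | UK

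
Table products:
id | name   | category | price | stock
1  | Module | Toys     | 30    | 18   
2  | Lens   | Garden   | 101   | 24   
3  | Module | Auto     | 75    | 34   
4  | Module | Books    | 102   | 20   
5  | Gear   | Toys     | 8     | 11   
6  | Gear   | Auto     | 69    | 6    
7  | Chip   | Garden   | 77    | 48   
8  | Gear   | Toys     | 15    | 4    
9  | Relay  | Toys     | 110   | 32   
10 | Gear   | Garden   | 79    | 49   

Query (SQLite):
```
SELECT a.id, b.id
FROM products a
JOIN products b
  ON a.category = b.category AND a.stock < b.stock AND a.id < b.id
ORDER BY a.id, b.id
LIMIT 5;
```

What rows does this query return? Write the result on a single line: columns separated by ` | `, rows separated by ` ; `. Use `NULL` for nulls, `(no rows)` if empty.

Pairs (a,b) with same category, a.stock < b.stock, a.id < b.id.
category groups: Auto:{3,6} Books:{4} Garden:{2,7,10} Toys:{1,5,8,9}
Ordered by (a.id, b.id); first 5.

1 | 9 ; 2 | 7 ; 2 | 10 ; 5 | 9 ; 7 | 10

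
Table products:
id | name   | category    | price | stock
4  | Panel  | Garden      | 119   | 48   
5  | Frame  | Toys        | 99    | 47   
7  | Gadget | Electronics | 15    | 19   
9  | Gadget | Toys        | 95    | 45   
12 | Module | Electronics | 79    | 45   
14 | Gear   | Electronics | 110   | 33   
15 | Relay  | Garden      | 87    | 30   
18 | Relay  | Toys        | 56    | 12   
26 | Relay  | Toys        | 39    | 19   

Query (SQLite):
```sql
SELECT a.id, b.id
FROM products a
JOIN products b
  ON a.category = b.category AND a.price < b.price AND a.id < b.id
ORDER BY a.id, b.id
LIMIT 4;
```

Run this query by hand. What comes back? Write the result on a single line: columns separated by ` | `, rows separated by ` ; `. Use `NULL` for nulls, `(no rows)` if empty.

7 | 12 ; 7 | 14 ; 12 | 14

Pairs (a,b) with same category, a.price < b.price, a.id < b.id.
category groups: Electronics:{7,12,14} Garden:{4,15} Toys:{5,9,18,26}
Ordered by (a.id, b.id); first 4.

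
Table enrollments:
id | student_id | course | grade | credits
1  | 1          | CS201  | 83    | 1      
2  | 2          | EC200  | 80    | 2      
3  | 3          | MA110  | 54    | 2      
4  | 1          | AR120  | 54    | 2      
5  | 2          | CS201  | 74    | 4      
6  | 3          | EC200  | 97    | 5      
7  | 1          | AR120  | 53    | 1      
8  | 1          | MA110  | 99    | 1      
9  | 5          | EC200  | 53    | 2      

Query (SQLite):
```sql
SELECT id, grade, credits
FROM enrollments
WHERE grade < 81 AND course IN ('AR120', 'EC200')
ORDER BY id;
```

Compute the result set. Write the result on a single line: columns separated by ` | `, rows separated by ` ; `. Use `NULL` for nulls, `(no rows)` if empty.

2 | 80 | 2 ; 4 | 54 | 2 ; 7 | 53 | 1 ; 9 | 53 | 2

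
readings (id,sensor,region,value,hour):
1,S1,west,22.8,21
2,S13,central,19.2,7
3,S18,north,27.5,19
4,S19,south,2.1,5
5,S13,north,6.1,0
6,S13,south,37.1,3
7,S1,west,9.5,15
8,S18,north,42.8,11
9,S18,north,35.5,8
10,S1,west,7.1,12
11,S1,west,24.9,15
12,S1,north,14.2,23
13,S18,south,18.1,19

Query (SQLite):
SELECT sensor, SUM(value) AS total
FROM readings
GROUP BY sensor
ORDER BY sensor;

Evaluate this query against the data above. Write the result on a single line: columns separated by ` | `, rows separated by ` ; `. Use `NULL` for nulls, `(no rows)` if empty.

Partition readings by sensor; compute SUM(value) within each group.
  S1: ids {1, 7, 10, 11, 12} → SUM(value)=78.5
  S13: ids {2, 5, 6} → SUM(value)=62.4
  S18: ids {3, 8, 9, 13} → SUM(value)=123.9
  S19: ids {4} → SUM(value)=2.1

S1 | 78.5 ; S13 | 62.4 ; S18 | 123.9 ; S19 | 2.1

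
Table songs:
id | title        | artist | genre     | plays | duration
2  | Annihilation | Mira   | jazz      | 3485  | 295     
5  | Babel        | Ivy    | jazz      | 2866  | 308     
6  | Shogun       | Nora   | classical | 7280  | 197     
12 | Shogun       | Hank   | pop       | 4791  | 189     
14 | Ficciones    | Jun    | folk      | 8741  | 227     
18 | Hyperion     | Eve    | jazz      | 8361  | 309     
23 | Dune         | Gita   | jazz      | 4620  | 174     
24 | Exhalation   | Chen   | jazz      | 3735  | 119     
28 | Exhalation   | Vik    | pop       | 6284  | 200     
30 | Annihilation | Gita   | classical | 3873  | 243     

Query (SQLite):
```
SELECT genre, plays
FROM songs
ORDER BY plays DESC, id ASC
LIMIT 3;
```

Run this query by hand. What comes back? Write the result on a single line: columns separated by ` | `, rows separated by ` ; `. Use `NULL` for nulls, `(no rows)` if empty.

Sort by plays desc, tiebreak id asc: (8741, id=14), (8361, id=18), (7280, id=6), (6284, id=28), (4791, id=12), (4620, id=23) …. Take first 3.

folk | 8741 ; jazz | 8361 ; classical | 7280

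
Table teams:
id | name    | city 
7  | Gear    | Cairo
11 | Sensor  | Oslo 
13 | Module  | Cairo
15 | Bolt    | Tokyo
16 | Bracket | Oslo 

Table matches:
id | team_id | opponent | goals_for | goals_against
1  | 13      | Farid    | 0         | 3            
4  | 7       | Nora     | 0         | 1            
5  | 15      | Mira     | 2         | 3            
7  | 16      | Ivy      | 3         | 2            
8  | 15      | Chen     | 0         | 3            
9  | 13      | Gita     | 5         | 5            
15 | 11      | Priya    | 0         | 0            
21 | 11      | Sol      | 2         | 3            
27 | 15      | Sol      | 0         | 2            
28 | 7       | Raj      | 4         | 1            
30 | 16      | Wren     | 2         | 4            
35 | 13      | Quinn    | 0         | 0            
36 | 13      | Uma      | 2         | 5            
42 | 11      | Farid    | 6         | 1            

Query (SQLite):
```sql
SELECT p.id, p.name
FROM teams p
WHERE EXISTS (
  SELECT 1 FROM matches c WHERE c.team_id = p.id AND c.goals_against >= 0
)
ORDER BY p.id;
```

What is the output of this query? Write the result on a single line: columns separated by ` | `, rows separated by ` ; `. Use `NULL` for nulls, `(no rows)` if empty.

For each teams row, check whether any matches with matching team_id has goals_against >= 0.
Keep rows where that is true.

7 | Gear ; 11 | Sensor ; 13 | Module ; 15 | Bolt ; 16 | Bracket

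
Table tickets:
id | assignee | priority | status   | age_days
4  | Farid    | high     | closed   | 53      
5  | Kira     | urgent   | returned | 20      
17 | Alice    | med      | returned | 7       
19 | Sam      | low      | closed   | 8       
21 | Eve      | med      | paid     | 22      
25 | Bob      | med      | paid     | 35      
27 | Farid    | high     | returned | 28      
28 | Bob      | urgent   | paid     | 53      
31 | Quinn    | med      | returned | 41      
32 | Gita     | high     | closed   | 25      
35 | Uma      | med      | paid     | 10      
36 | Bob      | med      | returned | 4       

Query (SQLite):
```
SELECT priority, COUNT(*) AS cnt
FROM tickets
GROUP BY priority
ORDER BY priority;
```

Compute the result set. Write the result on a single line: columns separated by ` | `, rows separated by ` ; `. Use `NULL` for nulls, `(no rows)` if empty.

Partition tickets by priority; compute COUNT(*) within each group.
  high: ids {4, 27, 32} → COUNT(*)=3
  low: ids {19} → COUNT(*)=1
  med: ids {17, 21, 25, 31, 35, 36} → COUNT(*)=6
  urgent: ids {5, 28} → COUNT(*)=2

high | 3 ; low | 1 ; med | 6 ; urgent | 2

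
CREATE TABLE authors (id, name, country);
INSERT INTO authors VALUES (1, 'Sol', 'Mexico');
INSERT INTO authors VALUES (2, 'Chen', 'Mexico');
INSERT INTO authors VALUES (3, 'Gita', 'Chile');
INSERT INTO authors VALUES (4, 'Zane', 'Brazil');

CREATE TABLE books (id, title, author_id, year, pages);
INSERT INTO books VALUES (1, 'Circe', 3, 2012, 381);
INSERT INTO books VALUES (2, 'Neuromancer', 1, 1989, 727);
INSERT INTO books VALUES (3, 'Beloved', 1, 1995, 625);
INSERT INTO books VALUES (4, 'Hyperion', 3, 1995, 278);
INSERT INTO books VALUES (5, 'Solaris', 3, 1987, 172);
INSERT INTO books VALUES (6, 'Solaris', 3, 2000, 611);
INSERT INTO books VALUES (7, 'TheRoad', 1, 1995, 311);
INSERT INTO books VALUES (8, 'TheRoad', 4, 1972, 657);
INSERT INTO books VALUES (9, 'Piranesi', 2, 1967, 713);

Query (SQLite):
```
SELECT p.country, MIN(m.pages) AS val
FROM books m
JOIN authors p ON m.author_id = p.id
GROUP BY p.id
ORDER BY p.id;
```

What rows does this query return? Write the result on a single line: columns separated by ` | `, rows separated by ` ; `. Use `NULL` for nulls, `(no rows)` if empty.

Join each books row to its authors via author_id.
Group joined rows by authors.id; compute MIN(m.pages) per group.
  1: ids {2, 3, 7} → MIN(m.pages)=311
  2: ids {9} → MIN(m.pages)=713
  3: ids {1, 4, 5, 6} → MIN(m.pages)=172
  4: ids {8} → MIN(m.pages)=657

Mexico | 311 ; Mexico | 713 ; Chile | 172 ; Brazil | 657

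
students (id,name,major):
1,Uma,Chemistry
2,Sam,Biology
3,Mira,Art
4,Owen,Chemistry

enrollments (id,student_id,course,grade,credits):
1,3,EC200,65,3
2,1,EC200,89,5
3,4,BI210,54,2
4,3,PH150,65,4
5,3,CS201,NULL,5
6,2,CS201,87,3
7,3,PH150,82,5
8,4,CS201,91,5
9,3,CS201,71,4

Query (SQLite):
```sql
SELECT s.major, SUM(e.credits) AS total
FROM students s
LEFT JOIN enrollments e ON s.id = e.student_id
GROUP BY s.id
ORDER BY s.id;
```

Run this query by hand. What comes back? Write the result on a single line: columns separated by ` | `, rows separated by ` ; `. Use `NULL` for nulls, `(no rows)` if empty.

Chemistry | 5 ; Biology | 3 ; Art | 21 ; Chemistry | 7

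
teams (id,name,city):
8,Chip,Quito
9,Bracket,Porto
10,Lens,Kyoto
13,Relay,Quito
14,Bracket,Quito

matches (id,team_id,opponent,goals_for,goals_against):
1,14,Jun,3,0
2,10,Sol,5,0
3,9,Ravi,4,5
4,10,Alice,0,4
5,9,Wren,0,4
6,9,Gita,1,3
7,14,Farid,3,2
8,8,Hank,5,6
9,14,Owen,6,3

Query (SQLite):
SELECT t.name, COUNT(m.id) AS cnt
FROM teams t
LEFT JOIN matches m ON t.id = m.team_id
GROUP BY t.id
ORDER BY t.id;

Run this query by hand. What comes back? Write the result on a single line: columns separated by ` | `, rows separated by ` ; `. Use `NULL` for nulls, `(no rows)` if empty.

Chip | 1 ; Bracket | 3 ; Lens | 2 ; Relay | 0 ; Bracket | 3

LEFT JOIN keeps every teams row; unmatched ones get NULL for matches columns.
Group by teams.id and compute COUNT(m.id). COUNT(col) of an all-NULL group is 0.
  8: ids {8} → COUNT(m.id)=1
  9: ids {3, 5, 6} → COUNT(m.id)=3
  10: ids {2, 4} → COUNT(m.id)=2
  13: ids {—} → COUNT(m.id)=0
  14: ids {1, 7, 9} → COUNT(m.id)=3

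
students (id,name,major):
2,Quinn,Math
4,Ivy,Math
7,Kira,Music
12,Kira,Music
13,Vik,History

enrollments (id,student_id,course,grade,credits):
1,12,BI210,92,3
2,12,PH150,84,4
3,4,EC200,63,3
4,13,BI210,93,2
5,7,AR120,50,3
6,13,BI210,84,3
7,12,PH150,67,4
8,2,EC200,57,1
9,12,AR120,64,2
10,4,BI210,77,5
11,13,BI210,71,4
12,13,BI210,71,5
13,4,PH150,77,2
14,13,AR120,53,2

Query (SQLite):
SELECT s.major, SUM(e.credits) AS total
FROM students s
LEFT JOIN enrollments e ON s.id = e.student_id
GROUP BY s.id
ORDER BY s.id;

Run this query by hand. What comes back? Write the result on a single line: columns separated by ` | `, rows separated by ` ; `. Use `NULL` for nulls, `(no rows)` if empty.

LEFT JOIN keeps every students row; unmatched ones get NULL for enrollments columns.
Group by students.id and compute SUM(e.credits). SUM over an all-NULL group is NULL.
  2: ids {8} → SUM(e.credits)=1
  4: ids {3, 10, 13} → SUM(e.credits)=10
  7: ids {5} → SUM(e.credits)=3
  12: ids {1, 2, 7, 9} → SUM(e.credits)=13
  13: ids {4, 6, 11, 12, 14} → SUM(e.credits)=16

Math | 1 ; Math | 10 ; Music | 3 ; Music | 13 ; History | 16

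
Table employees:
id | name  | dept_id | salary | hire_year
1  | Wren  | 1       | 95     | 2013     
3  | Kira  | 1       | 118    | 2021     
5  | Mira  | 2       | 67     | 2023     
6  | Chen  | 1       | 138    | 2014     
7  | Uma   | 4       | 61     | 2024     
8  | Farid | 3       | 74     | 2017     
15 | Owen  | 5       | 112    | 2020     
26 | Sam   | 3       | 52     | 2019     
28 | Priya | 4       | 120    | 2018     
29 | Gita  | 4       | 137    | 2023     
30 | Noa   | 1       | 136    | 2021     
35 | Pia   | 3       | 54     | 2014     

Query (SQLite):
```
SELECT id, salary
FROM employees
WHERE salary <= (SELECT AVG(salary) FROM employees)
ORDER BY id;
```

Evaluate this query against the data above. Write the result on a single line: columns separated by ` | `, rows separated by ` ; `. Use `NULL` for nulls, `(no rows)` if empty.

Scalar subquery: AVG(salary) over all employees rows = 97.0.
Keep rows where salary <= that value.

1 | 95 ; 5 | 67 ; 7 | 61 ; 8 | 74 ; 26 | 52 ; 35 | 54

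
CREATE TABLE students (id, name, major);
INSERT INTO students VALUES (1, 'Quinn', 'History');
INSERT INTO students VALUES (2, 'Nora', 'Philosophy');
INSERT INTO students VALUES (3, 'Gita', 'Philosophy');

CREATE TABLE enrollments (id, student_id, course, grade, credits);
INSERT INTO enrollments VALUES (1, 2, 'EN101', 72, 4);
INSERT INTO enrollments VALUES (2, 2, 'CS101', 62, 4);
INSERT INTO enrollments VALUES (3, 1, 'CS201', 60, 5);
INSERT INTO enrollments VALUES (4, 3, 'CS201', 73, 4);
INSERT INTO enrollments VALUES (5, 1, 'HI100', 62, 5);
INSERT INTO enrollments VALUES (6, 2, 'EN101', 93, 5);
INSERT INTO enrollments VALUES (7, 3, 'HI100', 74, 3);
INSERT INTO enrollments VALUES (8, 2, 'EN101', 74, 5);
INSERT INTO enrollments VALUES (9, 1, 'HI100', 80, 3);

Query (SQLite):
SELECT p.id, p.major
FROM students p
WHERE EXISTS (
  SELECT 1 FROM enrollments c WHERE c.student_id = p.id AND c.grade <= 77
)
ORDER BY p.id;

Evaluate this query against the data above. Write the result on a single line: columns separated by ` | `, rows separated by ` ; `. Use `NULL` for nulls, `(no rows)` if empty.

1 | History ; 2 | Philosophy ; 3 | Philosophy

For each students row, check whether any enrollments with matching student_id has grade <= 77.
Keep rows where that is true.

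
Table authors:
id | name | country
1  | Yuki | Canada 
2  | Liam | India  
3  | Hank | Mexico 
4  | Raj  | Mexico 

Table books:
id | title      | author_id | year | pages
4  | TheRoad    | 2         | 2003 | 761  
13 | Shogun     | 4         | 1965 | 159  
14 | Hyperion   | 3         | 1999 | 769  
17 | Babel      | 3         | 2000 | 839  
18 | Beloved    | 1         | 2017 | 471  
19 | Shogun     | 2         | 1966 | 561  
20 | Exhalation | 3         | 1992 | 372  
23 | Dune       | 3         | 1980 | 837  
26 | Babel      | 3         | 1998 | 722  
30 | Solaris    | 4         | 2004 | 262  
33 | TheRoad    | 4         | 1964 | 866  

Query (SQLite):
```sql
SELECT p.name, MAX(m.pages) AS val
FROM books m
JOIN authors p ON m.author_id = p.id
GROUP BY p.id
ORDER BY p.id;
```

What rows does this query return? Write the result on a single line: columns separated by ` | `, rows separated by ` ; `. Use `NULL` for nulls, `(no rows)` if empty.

Join each books row to its authors via author_id.
Group joined rows by authors.id; compute MAX(m.pages) per group.
  1: ids {18} → MAX(m.pages)=471
  2: ids {4, 19} → MAX(m.pages)=761
  3: ids {14, 17, 20, 23, 26} → MAX(m.pages)=839
  4: ids {13, 30, 33} → MAX(m.pages)=866

Yuki | 471 ; Liam | 761 ; Hank | 839 ; Raj | 866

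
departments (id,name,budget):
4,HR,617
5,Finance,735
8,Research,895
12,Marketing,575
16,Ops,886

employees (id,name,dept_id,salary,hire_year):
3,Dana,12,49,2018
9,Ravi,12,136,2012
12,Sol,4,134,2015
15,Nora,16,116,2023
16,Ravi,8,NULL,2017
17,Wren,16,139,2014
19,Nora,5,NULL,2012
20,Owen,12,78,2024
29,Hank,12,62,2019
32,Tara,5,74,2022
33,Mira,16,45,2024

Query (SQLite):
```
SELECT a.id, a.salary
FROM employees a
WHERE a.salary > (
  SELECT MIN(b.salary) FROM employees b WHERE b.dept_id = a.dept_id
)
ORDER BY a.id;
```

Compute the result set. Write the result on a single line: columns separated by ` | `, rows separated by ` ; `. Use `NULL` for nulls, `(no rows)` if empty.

9 | 136 ; 15 | 116 ; 17 | 139 ; 20 | 78 ; 29 | 62

For each employees row a, compute MIN(salary) over rows sharing a.dept_id.
Keep row a if a.salary > that per-group MIN.
  dept_id=4: MIN(salary) = 134
  dept_id=5: MIN(salary) = 74
  dept_id=8: MIN(salary) = NULL
  dept_id=12: MIN(salary) = 49
  dept_id=16: MIN(salary) = 45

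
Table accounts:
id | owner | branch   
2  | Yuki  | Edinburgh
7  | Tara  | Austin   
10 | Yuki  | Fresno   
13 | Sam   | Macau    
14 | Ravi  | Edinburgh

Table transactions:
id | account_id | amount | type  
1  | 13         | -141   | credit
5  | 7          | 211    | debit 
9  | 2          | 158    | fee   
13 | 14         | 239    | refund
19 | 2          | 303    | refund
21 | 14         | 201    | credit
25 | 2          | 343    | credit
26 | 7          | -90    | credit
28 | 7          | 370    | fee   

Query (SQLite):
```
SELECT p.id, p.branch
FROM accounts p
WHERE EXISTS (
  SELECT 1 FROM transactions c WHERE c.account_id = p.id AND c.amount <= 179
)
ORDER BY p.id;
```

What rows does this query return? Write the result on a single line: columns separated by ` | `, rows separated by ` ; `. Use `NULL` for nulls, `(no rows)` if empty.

2 | Edinburgh ; 7 | Austin ; 13 | Macau

For each accounts row, check whether any transactions with matching account_id has amount <= 179.
Keep rows where that is true.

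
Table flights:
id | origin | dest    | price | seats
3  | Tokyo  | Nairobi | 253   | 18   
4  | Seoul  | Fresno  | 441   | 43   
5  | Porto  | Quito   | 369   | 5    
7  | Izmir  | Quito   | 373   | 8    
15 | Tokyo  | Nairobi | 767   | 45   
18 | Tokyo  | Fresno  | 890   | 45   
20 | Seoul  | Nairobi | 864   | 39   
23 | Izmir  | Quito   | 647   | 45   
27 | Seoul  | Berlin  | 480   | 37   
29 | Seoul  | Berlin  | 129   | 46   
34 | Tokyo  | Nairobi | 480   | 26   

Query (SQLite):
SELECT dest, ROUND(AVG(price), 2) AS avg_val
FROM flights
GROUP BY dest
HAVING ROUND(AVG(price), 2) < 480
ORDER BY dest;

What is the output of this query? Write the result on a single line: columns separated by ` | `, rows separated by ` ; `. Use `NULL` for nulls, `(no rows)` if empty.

Berlin | 304.5 ; Quito | 463

Partition flights by dest; compute ROUND(AVG(price), 2) within each group.
HAVING: keep groups where ROUND(AVG(price), 2) < 480.
  Berlin: ids {27, 29} → ROUND(AVG(price), 2)=304.5
  Fresno: ids {4, 18} → ROUND(AVG(price), 2)=665.5
  Nairobi: ids {3, 15, 20, 34} → ROUND(AVG(price), 2)=591
  Quito: ids {5, 7, 23} → ROUND(AVG(price), 2)=463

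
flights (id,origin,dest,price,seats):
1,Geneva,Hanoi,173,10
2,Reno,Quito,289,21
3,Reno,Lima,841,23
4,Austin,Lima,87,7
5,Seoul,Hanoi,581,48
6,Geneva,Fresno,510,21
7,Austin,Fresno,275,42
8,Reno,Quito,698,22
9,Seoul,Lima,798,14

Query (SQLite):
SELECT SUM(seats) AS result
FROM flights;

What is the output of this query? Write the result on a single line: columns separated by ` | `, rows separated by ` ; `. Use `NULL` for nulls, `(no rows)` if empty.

208

All seats values: [10, 21, 23, 7, 48, 21, 42, 22, 14].
SUM of non-NULL values = 208.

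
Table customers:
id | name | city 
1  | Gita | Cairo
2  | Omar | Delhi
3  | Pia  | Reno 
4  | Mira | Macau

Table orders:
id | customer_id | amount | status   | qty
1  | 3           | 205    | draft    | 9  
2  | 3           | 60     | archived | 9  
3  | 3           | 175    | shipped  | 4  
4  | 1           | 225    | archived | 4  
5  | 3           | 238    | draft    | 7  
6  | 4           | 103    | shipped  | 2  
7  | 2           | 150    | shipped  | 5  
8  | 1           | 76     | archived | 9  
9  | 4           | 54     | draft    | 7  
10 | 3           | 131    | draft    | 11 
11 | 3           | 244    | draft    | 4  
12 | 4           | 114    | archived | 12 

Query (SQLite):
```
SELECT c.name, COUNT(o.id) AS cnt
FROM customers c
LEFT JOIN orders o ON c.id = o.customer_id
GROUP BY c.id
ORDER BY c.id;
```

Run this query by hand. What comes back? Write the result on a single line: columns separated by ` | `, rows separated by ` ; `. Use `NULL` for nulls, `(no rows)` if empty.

LEFT JOIN keeps every customers row; unmatched ones get NULL for orders columns.
Group by customers.id and compute COUNT(o.id). COUNT(col) of an all-NULL group is 0.
  1: ids {4, 8} → COUNT(o.id)=2
  2: ids {7} → COUNT(o.id)=1
  3: ids {1, 2, 3, 5, 10, 11} → COUNT(o.id)=6
  4: ids {6, 9, 12} → COUNT(o.id)=3

Gita | 2 ; Omar | 1 ; Pia | 6 ; Mira | 3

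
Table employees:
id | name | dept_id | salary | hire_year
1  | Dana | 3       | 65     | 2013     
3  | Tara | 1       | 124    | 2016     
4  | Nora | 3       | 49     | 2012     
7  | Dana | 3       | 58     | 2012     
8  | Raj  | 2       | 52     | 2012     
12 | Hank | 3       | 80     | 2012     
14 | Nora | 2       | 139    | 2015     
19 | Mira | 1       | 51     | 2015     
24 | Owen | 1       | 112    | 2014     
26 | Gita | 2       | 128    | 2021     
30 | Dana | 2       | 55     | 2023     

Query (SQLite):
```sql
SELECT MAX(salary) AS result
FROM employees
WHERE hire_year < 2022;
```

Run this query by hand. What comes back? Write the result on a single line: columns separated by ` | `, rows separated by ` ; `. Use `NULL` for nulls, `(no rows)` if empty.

139

Rows where hire_year < 2022 → salary values: [65, 124, 49, 58, 52, 80, 139, 51, 112, 128].
MAX of non-NULL values = 139.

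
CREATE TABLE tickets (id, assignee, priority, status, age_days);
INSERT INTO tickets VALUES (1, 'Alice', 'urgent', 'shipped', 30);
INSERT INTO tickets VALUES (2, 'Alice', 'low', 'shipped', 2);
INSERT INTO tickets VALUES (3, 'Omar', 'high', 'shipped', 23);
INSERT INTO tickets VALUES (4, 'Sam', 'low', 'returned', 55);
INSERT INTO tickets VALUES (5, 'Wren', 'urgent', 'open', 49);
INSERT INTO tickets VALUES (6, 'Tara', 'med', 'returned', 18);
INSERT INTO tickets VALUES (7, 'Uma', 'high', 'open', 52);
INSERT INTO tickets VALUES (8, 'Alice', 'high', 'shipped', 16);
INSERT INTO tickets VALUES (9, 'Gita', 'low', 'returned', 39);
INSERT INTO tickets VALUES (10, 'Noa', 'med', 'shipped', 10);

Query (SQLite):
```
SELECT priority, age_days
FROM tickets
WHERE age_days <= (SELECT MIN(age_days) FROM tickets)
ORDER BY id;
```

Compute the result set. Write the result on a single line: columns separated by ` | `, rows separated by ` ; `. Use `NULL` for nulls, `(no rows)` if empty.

Scalar subquery: MIN(age_days) over all tickets rows = 2.
Keep rows where age_days <= that value.

low | 2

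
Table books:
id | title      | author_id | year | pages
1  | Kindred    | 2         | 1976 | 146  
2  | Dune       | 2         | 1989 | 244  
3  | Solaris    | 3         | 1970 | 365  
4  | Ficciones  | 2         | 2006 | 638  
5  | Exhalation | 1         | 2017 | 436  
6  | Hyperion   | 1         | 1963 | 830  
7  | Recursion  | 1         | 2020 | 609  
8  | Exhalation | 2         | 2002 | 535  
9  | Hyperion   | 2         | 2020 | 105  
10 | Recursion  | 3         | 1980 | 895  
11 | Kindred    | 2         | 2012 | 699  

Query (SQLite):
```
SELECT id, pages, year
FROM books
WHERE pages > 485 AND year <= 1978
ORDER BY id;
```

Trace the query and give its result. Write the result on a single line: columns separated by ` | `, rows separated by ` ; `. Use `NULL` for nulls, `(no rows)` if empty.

pages > 485: ids {4, 6, 7, 8, 10, 11}
year <= 1978: ids {1, 3, 6}
Combine with AND.

6 | 830 | 1963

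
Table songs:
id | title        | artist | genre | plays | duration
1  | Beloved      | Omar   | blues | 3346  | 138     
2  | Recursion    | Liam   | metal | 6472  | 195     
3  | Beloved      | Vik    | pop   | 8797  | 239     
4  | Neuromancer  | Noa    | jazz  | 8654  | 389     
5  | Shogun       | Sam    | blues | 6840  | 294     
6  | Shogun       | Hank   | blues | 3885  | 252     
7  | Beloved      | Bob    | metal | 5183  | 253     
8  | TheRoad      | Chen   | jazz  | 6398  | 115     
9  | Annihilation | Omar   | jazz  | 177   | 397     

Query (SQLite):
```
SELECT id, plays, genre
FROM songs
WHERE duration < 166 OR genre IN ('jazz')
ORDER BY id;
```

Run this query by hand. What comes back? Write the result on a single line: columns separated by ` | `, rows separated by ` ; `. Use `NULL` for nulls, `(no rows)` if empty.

1 | 3346 | blues ; 4 | 8654 | jazz ; 8 | 6398 | jazz ; 9 | 177 | jazz

duration < 166: ids {1, 8}
genre IN ('jazz'): ids {4, 8, 9}
Combine with OR.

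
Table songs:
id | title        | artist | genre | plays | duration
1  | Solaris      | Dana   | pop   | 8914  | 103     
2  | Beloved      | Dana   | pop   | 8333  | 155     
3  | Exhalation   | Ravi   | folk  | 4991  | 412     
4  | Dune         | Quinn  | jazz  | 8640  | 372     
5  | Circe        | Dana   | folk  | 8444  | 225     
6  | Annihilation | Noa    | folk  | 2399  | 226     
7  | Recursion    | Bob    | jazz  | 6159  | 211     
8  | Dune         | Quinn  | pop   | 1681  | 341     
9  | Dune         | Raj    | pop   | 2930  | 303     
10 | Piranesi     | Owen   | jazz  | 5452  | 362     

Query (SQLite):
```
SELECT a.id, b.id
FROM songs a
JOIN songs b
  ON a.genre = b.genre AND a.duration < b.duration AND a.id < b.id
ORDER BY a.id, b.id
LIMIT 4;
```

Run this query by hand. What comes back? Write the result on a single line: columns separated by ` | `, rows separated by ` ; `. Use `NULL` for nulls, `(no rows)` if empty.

Pairs (a,b) with same genre, a.duration < b.duration, a.id < b.id.
genre groups: folk:{3,5,6} jazz:{4,7,10} pop:{1,2,8,9}
Ordered by (a.id, b.id); first 4.

1 | 2 ; 1 | 8 ; 1 | 9 ; 2 | 8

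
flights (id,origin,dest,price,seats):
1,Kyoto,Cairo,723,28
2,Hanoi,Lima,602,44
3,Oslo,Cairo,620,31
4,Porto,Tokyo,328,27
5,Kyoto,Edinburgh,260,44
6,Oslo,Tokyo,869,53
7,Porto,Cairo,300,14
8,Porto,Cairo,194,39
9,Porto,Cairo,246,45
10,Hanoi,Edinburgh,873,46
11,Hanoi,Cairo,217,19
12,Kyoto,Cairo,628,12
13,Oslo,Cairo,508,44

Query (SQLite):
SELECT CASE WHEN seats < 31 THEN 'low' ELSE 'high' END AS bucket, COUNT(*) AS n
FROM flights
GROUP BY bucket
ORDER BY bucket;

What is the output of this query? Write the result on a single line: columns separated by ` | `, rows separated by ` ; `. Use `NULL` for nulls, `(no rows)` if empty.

high | 8 ; low | 5

Bucket rows by seats < 31 → 'low' else 'high'; count each bucket.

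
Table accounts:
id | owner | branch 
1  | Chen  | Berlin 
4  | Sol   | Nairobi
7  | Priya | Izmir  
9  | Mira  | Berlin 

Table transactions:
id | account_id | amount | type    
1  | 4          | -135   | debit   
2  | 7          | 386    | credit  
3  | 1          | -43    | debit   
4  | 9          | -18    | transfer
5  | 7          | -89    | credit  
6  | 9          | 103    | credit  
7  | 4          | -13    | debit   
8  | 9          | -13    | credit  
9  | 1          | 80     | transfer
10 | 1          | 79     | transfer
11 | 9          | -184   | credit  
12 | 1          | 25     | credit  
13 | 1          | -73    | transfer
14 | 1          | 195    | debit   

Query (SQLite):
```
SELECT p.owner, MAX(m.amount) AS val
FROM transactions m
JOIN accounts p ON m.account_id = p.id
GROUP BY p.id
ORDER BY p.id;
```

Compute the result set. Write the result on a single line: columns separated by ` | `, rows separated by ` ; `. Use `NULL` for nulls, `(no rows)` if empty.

Join each transactions row to its accounts via account_id.
Group joined rows by accounts.id; compute MAX(m.amount) per group.
  1: ids {3, 9, 10, 12, 13, 14} → MAX(m.amount)=195
  4: ids {1, 7} → MAX(m.amount)=-13
  7: ids {2, 5} → MAX(m.amount)=386
  9: ids {4, 6, 8, 11} → MAX(m.amount)=103

Chen | 195 ; Sol | -13 ; Priya | 386 ; Mira | 103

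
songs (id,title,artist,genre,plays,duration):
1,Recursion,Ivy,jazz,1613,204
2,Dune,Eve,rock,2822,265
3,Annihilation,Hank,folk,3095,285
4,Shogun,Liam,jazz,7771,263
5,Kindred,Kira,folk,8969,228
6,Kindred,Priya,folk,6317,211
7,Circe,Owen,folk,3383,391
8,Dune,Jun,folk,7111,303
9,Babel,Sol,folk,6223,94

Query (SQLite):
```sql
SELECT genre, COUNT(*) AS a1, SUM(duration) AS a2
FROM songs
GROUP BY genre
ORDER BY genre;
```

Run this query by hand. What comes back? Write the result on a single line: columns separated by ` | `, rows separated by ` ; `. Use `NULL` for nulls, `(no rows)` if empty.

folk | 6 | 1512 ; jazz | 2 | 467 ; rock | 1 | 265

Group songs by genre.
Per group compute: COUNT(*), SUM(duration).
  folk: ids {3, 5, 6, 7, 8, 9} → COUNT(*)=6, SUM(duration)=1512
  jazz: ids {1, 4} → COUNT(*)=2, SUM(duration)=467
  rock: ids {2} → COUNT(*)=1, SUM(duration)=265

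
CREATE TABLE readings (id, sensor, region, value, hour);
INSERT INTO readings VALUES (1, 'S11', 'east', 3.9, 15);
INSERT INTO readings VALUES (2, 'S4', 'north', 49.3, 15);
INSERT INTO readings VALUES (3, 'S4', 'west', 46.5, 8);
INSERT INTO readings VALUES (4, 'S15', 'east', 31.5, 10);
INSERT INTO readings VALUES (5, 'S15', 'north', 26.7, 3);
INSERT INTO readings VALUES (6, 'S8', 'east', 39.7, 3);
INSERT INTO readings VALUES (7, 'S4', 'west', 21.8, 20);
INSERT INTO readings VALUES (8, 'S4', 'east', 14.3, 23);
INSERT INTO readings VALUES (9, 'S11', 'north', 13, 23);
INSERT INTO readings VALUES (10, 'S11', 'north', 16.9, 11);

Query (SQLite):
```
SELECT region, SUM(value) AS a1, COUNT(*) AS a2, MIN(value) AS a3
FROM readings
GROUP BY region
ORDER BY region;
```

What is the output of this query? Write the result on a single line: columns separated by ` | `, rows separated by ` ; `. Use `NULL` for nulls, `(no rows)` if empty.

Group readings by region.
Per group compute: SUM(value), COUNT(*), MIN(value).
  east: ids {1, 4, 6, 8} → SUM(value)=89.4, COUNT(*)=4, MIN(value)=3.9
  north: ids {2, 5, 9, 10} → SUM(value)=105.9, COUNT(*)=4, MIN(value)=13
  west: ids {3, 7} → SUM(value)=68.3, COUNT(*)=2, MIN(value)=21.8

east | 89.4 | 4 | 3.9 ; north | 105.9 | 4 | 13 ; west | 68.3 | 2 | 21.8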